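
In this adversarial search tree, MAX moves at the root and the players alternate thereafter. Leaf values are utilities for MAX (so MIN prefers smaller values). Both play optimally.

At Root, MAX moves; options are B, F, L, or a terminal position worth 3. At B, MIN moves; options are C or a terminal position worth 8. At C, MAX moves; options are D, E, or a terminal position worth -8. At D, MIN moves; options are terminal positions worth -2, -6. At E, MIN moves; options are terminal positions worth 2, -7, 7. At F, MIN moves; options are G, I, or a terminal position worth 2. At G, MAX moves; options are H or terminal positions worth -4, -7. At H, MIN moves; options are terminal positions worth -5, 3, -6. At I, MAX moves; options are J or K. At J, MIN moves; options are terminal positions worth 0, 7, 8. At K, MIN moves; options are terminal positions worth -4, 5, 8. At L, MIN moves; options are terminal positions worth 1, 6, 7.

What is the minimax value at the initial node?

3

D (MIN): min(-2, -6) = -6
E (MIN): min(2, -7, 7) = -7
C (MAX): max(-6, -7, -8) = -6
B (MIN): min(-6, 8) = -6
H (MIN): min(-5, 3, -6) = -6
G (MAX): max(-6, -4, -7) = -4
J (MIN): min(0, 7, 8) = 0
K (MIN): min(-4, 5, 8) = -4
I (MAX): max(0, -4) = 0
F (MIN): min(-4, 0, 2) = -4
L (MIN): min(1, 6, 7) = 1
Root (MAX): max(-6, -4, 1, 3) = 3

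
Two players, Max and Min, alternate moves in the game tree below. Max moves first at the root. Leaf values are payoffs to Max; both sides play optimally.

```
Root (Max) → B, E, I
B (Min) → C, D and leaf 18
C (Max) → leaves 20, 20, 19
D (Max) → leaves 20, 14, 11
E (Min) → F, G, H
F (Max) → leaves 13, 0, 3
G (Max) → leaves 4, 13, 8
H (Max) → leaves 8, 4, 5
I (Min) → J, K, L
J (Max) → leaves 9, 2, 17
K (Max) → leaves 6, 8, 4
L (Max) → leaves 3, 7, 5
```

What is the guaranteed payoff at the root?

18

C (Max): max(20, 20, 19) = 20
D (Max): max(20, 14, 11) = 20
B (Min): min(20, 20, 18) = 18
F (Max): max(13, 0, 3) = 13
G (Max): max(4, 13, 8) = 13
H (Max): max(8, 4, 5) = 8
E (Min): min(13, 13, 8) = 8
J (Max): max(9, 2, 17) = 17
K (Max): max(6, 8, 4) = 8
L (Max): max(3, 7, 5) = 7
I (Min): min(17, 8, 7) = 7
Root (Max): max(18, 8, 7) = 18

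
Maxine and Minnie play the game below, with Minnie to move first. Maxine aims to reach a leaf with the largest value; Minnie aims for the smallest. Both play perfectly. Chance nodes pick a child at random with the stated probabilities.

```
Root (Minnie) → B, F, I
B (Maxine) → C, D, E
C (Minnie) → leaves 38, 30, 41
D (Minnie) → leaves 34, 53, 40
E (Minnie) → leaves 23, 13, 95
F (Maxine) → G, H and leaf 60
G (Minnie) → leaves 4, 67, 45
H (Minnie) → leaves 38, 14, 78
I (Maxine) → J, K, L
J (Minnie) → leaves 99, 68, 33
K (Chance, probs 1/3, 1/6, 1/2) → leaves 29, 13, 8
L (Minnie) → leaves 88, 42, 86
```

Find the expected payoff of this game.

C (Minnie): min(38, 30, 41) = 30
D (Minnie): min(34, 53, 40) = 34
E (Minnie): min(23, 13, 95) = 13
B (Maxine): max(30, 34, 13) = 34
G (Minnie): min(4, 67, 45) = 4
H (Minnie): min(38, 14, 78) = 14
F (Maxine): max(4, 14, 60) = 60
J (Minnie): min(99, 68, 33) = 33
K (Chance): 1/3·29 + 1/6·13 + 1/2·8 = 15.83
L (Minnie): min(88, 42, 86) = 42
I (Maxine): max(33, 15.83, 42) = 42
Root (Minnie): min(34, 60, 42) = 34

34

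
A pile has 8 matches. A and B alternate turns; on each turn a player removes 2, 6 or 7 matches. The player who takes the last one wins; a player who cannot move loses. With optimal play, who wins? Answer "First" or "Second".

Compute winning (W) and losing (L) positions by backward induction:
i:   0  1  2  3  4  5  6  7  8
     L  L  W  W  L  L  W  W  W
Position 8 is W, so the first player wins.

First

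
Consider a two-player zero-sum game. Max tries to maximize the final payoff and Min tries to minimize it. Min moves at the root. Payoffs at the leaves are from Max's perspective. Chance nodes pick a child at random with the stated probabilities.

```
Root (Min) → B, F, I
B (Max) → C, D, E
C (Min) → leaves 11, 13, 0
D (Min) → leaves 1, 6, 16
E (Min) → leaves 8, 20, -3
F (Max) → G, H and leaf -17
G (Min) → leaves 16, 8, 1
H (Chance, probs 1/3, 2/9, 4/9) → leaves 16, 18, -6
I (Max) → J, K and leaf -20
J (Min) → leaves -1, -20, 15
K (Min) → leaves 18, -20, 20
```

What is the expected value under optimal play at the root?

-20

C (Min): min(11, 13, 0) = 0
D (Min): min(1, 6, 16) = 1
E (Min): min(8, 20, -3) = -3
B (Max): max(0, 1, -3) = 1
G (Min): min(16, 8, 1) = 1
H (Chance): 1/3·16 + 2/9·18 + 4/9·-6 = 6.67
F (Max): max(1, 6.67, -17) = 6.67
J (Min): min(-1, -20, 15) = -20
K (Min): min(18, -20, 20) = -20
I (Max): max(-20, -20, -20) = -20
Root (Min): min(1, 6.67, -20) = -20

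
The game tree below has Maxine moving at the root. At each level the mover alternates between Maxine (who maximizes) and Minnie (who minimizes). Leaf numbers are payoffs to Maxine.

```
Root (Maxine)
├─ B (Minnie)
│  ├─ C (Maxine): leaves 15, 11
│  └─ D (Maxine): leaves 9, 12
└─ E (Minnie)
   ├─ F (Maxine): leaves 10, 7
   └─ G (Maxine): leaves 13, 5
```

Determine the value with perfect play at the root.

12

C (Maxine): max(15, 11) = 15
D (Maxine): max(9, 12) = 12
B (Minnie): min(15, 12) = 12
F (Maxine): max(10, 7) = 10
G (Maxine): max(13, 5) = 13
E (Minnie): min(10, 13) = 10
Root (Maxine): max(12, 10) = 12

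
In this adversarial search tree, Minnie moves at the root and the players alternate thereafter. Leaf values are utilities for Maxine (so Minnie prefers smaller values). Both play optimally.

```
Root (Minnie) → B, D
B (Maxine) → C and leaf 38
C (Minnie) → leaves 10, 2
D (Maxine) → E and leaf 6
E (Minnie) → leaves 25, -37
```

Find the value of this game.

C (Minnie): min(10, 2) = 2
B (Maxine): max(2, 38) = 38
E (Minnie): min(25, -37) = -37
D (Maxine): max(-37, 6) = 6
Root (Minnie): min(38, 6) = 6

6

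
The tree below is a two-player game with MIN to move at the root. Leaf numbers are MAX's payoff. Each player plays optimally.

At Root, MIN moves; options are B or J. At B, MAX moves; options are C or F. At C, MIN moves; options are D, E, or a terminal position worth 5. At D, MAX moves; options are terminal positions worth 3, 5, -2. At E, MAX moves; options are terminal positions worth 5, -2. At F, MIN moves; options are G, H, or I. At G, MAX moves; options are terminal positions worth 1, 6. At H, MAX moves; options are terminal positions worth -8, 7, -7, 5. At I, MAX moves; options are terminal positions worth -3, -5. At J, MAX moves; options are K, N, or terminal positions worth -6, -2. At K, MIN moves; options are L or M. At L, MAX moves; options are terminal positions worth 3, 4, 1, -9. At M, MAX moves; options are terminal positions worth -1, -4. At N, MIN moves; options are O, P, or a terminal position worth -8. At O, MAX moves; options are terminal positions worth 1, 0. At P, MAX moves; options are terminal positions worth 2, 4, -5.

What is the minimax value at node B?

5

D: max(3, 5, -2) = 5
E: max(5, -2) = 5
C: min(5, 5, 5) = 5
G: max(1, 6) = 6
H: max(-8, 7, -7, 5) = 7
I: max(-3, -5) = -3
F: min(6, 7, -3) = -3
B: max(5, -3) = 5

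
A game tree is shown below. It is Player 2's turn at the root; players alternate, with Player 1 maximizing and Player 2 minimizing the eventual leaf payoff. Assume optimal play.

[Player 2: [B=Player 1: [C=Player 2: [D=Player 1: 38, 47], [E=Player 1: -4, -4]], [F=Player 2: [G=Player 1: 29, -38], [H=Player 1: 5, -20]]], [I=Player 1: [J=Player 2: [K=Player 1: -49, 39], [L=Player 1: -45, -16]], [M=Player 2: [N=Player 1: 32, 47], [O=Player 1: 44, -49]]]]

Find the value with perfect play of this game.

5

D (Player 1): max(38, 47) = 47
E (Player 1): max(-4, -4) = -4
C (Player 2): min(47, -4) = -4
G (Player 1): max(29, -38) = 29
H (Player 1): max(5, -20) = 5
F (Player 2): min(29, 5) = 5
B (Player 1): max(-4, 5) = 5
K (Player 1): max(-49, 39) = 39
L (Player 1): max(-45, -16) = -16
J (Player 2): min(39, -16) = -16
N (Player 1): max(32, 47) = 47
O (Player 1): max(44, -49) = 44
M (Player 2): min(47, 44) = 44
I (Player 1): max(-16, 44) = 44
Root (Player 2): min(5, 44) = 5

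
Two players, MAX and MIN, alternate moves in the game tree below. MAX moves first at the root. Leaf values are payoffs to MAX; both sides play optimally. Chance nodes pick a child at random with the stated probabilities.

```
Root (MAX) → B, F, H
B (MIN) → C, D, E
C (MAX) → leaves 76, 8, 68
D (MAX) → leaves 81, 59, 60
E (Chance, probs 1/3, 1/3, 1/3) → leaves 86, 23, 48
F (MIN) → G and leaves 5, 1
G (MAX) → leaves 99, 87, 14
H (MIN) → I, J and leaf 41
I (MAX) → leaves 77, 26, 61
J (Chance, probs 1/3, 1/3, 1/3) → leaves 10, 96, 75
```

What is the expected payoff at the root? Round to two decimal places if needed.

C (MAX): max(76, 8, 68) = 76
D (MAX): max(81, 59, 60) = 81
E (Chance): 1/3·86 + 1/3·23 + 1/3·48 = 52.33
B (MIN): min(76, 81, 52.33) = 52.33
G (MAX): max(99, 87, 14) = 99
F (MIN): min(99, 5, 1) = 1
I (MAX): max(77, 26, 61) = 77
J (Chance): 1/3·10 + 1/3·96 + 1/3·75 = 60.33
H (MIN): min(77, 60.33, 41) = 41
Root (MAX): max(52.33, 1, 41) = 52.33

52.33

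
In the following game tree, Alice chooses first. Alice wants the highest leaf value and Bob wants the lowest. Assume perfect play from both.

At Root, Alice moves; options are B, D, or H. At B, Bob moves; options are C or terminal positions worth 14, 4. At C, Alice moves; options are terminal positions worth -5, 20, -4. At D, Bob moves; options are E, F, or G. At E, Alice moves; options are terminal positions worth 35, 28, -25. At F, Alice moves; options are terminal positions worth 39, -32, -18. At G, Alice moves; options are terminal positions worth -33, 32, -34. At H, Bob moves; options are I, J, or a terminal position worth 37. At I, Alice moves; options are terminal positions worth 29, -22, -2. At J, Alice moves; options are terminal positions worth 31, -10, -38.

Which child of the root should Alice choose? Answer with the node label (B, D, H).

C (Alice): max(-5, 20, -4) = 20
B (Bob): min(20, 14, 4) = 4
E (Alice): max(35, 28, -25) = 35
F (Alice): max(39, -32, -18) = 39
G (Alice): max(-33, 32, -34) = 32
D (Bob): min(35, 39, 32) = 32
I (Alice): max(29, -22, -2) = 29
J (Alice): max(31, -10, -38) = 31
H (Bob): min(29, 31, 37) = 29
Root (Alice): max(4, 32, 29) = 32
Alice picks the child with the highest value: D (value 32).

D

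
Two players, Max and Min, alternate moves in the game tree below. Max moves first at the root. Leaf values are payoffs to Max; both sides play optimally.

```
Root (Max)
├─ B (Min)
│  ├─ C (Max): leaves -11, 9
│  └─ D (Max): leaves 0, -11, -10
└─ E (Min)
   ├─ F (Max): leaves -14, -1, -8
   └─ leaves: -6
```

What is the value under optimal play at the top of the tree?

C (Max): max(-11, 9) = 9
D (Max): max(0, -11, -10) = 0
B (Min): min(9, 0) = 0
F (Max): max(-14, -1, -8) = -1
E (Min): min(-1, -6) = -6
Root (Max): max(0, -6) = 0

0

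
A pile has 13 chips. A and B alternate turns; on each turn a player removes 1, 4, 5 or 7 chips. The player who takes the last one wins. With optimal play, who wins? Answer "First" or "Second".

Compute winning (W) and losing (L) positions by backward induction:
i:   0  1  2  3  4  5  6  7  8  9 10 11 12 13
     L  W  L  W  W  W  W  W  L  W  L  W  W  W
Position 13 is W, so the first player wins.

First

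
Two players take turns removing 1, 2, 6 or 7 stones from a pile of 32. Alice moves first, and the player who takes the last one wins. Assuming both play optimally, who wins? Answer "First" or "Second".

Second

Compute winning (W) and losing (L) positions by backward induction:
i:   0  1  2  3  4  5  6  7  8  9 10 11 12 13 14 15 16 17 18 19 20 21 22 23 24 25 26 27 28 29 30 31 32
     L  W  W  L  W  W  W  W  L  W  W  L  W  W  W  W  L  W  W  L  W  W  W  W  L  W  W  L  W  W  W  W  L
Position 32 is L, so the second player wins.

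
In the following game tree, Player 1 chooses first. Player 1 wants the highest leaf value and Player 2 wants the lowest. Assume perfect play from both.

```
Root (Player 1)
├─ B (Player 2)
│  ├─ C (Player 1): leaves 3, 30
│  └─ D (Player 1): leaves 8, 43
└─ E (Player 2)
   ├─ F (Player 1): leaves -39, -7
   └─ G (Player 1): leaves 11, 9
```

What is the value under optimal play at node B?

30

C: max(3, 30) = 30
D: max(8, 43) = 43
B: min(30, 43) = 30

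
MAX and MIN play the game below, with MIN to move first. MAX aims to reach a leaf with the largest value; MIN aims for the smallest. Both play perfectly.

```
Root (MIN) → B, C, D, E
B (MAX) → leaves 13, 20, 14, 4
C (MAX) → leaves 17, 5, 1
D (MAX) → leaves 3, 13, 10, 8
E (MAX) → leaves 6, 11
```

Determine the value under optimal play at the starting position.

B (MAX): max(13, 20, 14, 4) = 20
C (MAX): max(17, 5, 1) = 17
D (MAX): max(3, 13, 10, 8) = 13
E (MAX): max(6, 11) = 11
Root (MIN): min(20, 17, 13, 11) = 11

11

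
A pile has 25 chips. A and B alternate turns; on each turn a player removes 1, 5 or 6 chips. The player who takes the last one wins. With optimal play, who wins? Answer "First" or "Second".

First

Positions where the player to move wins (W) vs loses (L):
i:   0  1  2  3  4  5  6  7  8  9 10 11 12 13 14 15 16 17 18 19 20 21 22 23 24 25
     L  W  L  W  L  W  W  W  W  W  W  L  W  L  W  L  W  W  W  W  W  W  L  W  L  W
Position 25 is W, so the first player wins.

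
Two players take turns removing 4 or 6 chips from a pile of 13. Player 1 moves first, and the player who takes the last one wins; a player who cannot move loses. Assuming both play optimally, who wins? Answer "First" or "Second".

Compute winning (W) and losing (L) positions by backward induction:
i:   0  1  2  3  4  5  6  7  8  9 10 11 12 13
     L  L  L  L  W  W  W  W  W  W  L  L  L  L
Position 13 is L, so the second player wins.

Second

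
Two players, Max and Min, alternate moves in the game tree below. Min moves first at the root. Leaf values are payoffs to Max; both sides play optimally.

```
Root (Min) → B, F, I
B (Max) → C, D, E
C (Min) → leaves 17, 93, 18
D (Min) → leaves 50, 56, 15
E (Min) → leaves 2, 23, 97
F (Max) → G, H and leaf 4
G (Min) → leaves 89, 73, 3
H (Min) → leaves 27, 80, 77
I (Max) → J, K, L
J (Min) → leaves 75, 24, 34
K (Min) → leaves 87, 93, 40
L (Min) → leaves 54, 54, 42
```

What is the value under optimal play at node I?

42

J: min(75, 24, 34) = 24
K: min(87, 93, 40) = 40
L: min(54, 54, 42) = 42
I: max(24, 40, 42) = 42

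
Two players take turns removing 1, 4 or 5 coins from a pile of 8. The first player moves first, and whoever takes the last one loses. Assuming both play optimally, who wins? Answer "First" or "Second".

First

Compute winning (W) and losing (L) positions by backward induction:
i:   0  1  2  3  4  5  6  7  8
     W  L  W  L  W  W  W  W  W
Position 8 is W, so the first player wins.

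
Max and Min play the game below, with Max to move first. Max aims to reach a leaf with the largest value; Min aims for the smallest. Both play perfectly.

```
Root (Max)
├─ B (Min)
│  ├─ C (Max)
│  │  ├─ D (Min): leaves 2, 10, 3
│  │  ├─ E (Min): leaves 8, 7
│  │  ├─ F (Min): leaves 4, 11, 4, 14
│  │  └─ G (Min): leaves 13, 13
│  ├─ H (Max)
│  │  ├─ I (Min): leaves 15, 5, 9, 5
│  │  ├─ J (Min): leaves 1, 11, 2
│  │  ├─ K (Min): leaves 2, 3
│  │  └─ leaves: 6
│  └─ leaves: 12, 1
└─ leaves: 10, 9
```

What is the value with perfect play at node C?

D: min(2, 10, 3) = 2
E: min(8, 7) = 7
F: min(4, 11, 4, 14) = 4
G: min(13, 13) = 13
C: max(2, 7, 4, 13) = 13

13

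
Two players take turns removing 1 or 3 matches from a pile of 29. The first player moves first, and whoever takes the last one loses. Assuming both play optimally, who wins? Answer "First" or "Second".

Mark each pile size as W (mover wins) or L (mover loses):
i:   0  1  2  3  4  5  6  7  8  9 10 11 12 13 14 15 16 17 18 19 20 21 22 23 24 25 26 27 28 29
     W  L  W  L  W  L  W  L  W  L  W  L  W  L  W  L  W  L  W  L  W  L  W  L  W  L  W  L  W  L
Position 29 is L, so the second player wins.

Second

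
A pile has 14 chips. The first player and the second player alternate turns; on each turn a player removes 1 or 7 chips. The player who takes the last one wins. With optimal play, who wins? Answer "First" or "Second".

Mark each pile size as W (mover wins) or L (mover loses):
i:   0  1  2  3  4  5  6  7  8  9 10 11 12 13 14
     L  W  L  W  L  W  L  W  L  W  L  W  L  W  L
Position 14 is L, so the second player wins.

Second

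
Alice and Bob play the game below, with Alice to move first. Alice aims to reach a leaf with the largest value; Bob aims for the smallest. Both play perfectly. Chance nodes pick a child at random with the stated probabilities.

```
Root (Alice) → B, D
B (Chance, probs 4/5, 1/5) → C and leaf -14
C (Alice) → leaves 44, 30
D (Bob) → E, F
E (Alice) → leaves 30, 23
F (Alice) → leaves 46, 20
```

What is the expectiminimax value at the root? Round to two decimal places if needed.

C (Alice): max(44, 30) = 44
B (Chance): 4/5·44 + 1/5·-14 = 32.4
E (Alice): max(30, 23) = 30
F (Alice): max(46, 20) = 46
D (Bob): min(30, 46) = 30
Root (Alice): max(32.4, 30) = 32.4

32.4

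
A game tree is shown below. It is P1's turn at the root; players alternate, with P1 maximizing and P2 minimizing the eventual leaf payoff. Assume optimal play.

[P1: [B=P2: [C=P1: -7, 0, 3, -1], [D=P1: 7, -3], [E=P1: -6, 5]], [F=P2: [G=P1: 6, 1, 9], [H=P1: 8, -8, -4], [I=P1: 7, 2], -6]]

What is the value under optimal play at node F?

G: max(6, 1, 9) = 9
H: max(8, -8, -4) = 8
I: max(7, 2) = 7
F: min(9, 8, 7, -6) = -6

-6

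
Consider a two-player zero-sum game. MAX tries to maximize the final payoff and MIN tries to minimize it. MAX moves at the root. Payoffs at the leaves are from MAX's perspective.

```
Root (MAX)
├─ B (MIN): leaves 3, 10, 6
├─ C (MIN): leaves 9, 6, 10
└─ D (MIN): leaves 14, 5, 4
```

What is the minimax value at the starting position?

B (MIN): min(3, 10, 6) = 3
C (MIN): min(9, 6, 10) = 6
D (MIN): min(14, 5, 4) = 4
Root (MAX): max(3, 6, 4) = 6

6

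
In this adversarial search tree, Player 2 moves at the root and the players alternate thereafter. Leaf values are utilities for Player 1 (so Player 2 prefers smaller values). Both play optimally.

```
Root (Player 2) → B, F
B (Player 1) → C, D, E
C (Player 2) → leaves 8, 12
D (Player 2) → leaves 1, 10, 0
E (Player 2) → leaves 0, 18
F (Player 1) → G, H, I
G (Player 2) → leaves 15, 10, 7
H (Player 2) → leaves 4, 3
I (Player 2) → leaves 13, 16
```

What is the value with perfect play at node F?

13

G: min(15, 10, 7) = 7
H: min(4, 3) = 3
I: min(13, 16) = 13
F: max(7, 3, 13) = 13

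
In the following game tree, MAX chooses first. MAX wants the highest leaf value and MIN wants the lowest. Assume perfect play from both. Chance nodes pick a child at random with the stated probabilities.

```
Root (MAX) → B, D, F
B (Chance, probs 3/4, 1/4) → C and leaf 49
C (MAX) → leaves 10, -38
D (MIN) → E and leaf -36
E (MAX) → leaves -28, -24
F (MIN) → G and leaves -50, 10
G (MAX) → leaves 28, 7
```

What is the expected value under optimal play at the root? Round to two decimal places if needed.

C (MAX): max(10, -38) = 10
B (Chance): 3/4·10 + 1/4·49 = 19.75
E (MAX): max(-28, -24) = -24
D (MIN): min(-24, -36) = -36
G (MAX): max(28, 7) = 28
F (MIN): min(28, -50, 10) = -50
Root (MAX): max(19.75, -36, -50) = 19.75

19.75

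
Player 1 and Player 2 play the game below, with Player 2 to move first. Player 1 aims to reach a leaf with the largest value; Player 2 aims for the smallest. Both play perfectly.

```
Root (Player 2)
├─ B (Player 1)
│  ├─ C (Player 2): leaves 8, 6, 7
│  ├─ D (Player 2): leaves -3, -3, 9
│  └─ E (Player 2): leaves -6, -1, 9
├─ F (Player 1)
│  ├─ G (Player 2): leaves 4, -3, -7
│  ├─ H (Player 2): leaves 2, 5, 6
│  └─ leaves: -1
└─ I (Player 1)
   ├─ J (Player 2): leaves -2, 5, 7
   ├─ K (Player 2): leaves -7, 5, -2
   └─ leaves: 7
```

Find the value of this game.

C (Player 2): min(8, 6, 7) = 6
D (Player 2): min(-3, -3, 9) = -3
E (Player 2): min(-6, -1, 9) = -6
B (Player 1): max(6, -3, -6) = 6
G (Player 2): min(4, -3, -7) = -7
H (Player 2): min(2, 5, 6) = 2
F (Player 1): max(-7, 2, -1) = 2
J (Player 2): min(-2, 5, 7) = -2
K (Player 2): min(-7, 5, -2) = -7
I (Player 1): max(-2, -7, 7) = 7
Root (Player 2): min(6, 2, 7) = 2

2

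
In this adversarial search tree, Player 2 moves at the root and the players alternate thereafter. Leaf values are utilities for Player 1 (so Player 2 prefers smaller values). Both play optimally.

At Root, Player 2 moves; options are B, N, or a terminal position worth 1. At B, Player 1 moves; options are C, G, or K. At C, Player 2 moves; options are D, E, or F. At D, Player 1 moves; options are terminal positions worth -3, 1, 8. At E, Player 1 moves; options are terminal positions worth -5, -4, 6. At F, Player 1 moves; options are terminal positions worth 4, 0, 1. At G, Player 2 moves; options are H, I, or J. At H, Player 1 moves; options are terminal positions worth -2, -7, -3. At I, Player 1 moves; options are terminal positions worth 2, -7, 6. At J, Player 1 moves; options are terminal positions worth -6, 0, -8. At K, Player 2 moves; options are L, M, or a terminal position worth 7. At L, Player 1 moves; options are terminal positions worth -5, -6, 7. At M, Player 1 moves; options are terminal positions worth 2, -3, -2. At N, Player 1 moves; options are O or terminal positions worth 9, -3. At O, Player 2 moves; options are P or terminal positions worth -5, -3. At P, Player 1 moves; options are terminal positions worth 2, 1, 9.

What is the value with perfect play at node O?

P: max(2, 1, 9) = 9
O: min(9, -5, -3) = -5

-5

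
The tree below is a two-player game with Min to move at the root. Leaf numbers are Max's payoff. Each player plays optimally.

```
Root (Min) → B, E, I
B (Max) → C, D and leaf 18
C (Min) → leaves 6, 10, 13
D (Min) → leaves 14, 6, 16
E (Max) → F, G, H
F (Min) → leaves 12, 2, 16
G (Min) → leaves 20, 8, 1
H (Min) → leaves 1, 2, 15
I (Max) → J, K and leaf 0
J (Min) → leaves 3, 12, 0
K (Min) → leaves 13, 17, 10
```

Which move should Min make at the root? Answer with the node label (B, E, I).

E

C (Min): min(6, 10, 13) = 6
D (Min): min(14, 6, 16) = 6
B (Max): max(6, 6, 18) = 18
F (Min): min(12, 2, 16) = 2
G (Min): min(20, 8, 1) = 1
H (Min): min(1, 2, 15) = 1
E (Max): max(2, 1, 1) = 2
J (Min): min(3, 12, 0) = 0
K (Min): min(13, 17, 10) = 10
I (Max): max(0, 10, 0) = 10
Root (Min): min(18, 2, 10) = 2
Min picks the child with the lowest value: E (value 2).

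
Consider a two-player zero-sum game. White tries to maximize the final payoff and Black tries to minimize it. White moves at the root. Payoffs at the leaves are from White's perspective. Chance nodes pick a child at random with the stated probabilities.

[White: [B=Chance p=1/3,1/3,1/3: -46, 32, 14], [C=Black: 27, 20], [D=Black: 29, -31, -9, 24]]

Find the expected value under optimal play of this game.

20

B (Chance): 1/3·-46 + 1/3·32 + 1/3·14 = 0
C (Black): min(27, 20) = 20
D (Black): min(29, -31, -9, 24) = -31
Root (White): max(0, 20, -31) = 20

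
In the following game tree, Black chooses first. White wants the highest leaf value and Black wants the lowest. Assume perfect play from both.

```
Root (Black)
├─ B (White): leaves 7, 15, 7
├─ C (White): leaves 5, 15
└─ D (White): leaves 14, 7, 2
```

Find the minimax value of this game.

14

B (White): max(7, 15, 7) = 15
C (White): max(5, 15) = 15
D (White): max(14, 7, 2) = 14
Root (Black): min(15, 15, 14) = 14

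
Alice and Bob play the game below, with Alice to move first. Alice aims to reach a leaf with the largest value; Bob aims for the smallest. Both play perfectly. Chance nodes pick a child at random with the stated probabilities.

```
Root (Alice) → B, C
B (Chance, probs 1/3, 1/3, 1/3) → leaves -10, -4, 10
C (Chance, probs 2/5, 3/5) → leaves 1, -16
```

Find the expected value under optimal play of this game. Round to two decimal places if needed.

-1.33

B (Chance): 1/3·-10 + 1/3·-4 + 1/3·10 = -1.33
C (Chance): 2/5·1 + 3/5·-16 = -9.2
Root (Alice): max(-1.33, -9.2) = -1.33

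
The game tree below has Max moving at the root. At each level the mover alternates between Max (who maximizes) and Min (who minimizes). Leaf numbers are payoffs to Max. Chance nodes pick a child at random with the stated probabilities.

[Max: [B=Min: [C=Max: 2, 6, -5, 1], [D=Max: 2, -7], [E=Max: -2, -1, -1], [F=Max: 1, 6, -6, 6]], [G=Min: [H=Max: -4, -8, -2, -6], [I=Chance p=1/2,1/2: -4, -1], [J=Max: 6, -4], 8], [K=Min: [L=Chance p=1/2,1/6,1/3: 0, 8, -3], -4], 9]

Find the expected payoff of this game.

C (Max): max(2, 6, -5, 1) = 6
D (Max): max(2, -7) = 2
E (Max): max(-2, -1, -1) = -1
F (Max): max(1, 6, -6, 6) = 6
B (Min): min(6, 2, -1, 6) = -1
H (Max): max(-4, -8, -2, -6) = -2
I (Chance): 1/2·-4 + 1/2·-1 = -2.5
J (Max): max(6, -4) = 6
G (Min): min(-2, -2.5, 6, 8) = -2.5
L (Chance): 1/2·0 + 1/6·8 + 1/3·-3 = 0.33
K (Min): min(0.33, -4) = -4
Root (Max): max(-1, -2.5, -4, 9) = 9

9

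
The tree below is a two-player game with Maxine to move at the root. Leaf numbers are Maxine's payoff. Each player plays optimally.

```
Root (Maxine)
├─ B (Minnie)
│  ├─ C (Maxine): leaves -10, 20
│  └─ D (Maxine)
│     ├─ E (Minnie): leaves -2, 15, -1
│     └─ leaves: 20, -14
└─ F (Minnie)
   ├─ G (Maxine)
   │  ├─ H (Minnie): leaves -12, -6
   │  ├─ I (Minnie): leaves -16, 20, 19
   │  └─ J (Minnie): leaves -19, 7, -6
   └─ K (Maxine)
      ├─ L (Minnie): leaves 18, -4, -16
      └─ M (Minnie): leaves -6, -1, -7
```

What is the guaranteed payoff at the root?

20

C (Maxine): max(-10, 20) = 20
E (Minnie): min(-2, 15, -1) = -2
D (Maxine): max(-2, 20, -14) = 20
B (Minnie): min(20, 20) = 20
H (Minnie): min(-12, -6) = -12
I (Minnie): min(-16, 20, 19) = -16
J (Minnie): min(-19, 7, -6) = -19
G (Maxine): max(-12, -16, -19) = -12
L (Minnie): min(18, -4, -16) = -16
M (Minnie): min(-6, -1, -7) = -7
K (Maxine): max(-16, -7) = -7
F (Minnie): min(-12, -7) = -12
Root (Maxine): max(20, -12) = 20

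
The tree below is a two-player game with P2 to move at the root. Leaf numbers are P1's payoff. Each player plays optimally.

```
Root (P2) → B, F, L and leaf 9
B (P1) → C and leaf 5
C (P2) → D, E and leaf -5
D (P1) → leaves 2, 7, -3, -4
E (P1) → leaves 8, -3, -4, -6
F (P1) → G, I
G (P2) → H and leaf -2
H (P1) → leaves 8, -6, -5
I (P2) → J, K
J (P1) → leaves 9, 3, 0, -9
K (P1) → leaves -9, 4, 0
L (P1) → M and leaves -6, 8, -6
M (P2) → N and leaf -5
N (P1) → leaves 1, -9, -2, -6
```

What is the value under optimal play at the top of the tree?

D (P1): max(2, 7, -3, -4) = 7
E (P1): max(8, -3, -4, -6) = 8
C (P2): min(7, 8, -5) = -5
B (P1): max(-5, 5) = 5
H (P1): max(8, -6, -5) = 8
G (P2): min(8, -2) = -2
J (P1): max(9, 3, 0, -9) = 9
K (P1): max(-9, 4, 0) = 4
I (P2): min(9, 4) = 4
F (P1): max(-2, 4) = 4
N (P1): max(1, -9, -2, -6) = 1
M (P2): min(1, -5) = -5
L (P1): max(-5, -6, 8, -6) = 8
Root (P2): min(5, 4, 8, 9) = 4

4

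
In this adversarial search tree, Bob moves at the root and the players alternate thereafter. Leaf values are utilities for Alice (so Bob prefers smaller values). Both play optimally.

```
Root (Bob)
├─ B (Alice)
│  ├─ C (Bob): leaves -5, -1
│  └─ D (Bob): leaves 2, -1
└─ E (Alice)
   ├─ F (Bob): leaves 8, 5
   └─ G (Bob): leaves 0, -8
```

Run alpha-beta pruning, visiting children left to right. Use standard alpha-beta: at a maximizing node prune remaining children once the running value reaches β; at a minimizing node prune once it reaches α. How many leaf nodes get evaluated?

6

C [α=-∞,β=+∞]: v=-5
D [α=-5,β=+∞]: v=-1
B [α=-∞,β=+∞]: v=-1
F [α=-∞,β=-1]: v=5
E [α=-∞,β=-1]: v=5 after child 1 ≥ β → β-cutoff, skip 1
Root [α=-∞,β=+∞]: v=-1
Leaves evaluated: 6 of 8.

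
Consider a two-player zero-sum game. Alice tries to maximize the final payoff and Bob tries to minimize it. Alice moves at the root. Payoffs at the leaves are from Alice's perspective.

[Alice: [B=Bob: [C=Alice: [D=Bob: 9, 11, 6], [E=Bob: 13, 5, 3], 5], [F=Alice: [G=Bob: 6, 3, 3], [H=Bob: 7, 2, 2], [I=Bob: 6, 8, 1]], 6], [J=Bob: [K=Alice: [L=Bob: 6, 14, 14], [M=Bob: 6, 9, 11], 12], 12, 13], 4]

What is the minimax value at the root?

D (Bob): min(9, 11, 6) = 6
E (Bob): min(13, 5, 3) = 3
C (Alice): max(6, 3, 5) = 6
G (Bob): min(6, 3, 3) = 3
H (Bob): min(7, 2, 2) = 2
I (Bob): min(6, 8, 1) = 1
F (Alice): max(3, 2, 1) = 3
B (Bob): min(6, 3, 6) = 3
L (Bob): min(6, 14, 14) = 6
M (Bob): min(6, 9, 11) = 6
K (Alice): max(6, 6, 12) = 12
J (Bob): min(12, 12, 13) = 12
Root (Alice): max(3, 12, 4) = 12

12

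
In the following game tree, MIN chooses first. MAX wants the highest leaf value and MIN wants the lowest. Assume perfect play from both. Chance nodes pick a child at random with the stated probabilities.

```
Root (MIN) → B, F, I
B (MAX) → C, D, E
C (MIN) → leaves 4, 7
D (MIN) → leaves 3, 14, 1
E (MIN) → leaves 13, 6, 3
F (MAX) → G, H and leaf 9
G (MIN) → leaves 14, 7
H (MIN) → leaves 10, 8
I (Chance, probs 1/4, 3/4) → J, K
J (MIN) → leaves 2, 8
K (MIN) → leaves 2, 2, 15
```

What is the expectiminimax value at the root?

C (MIN): min(4, 7) = 4
D (MIN): min(3, 14, 1) = 1
E (MIN): min(13, 6, 3) = 3
B (MAX): max(4, 1, 3) = 4
G (MIN): min(14, 7) = 7
H (MIN): min(10, 8) = 8
F (MAX): max(7, 8, 9) = 9
J (MIN): min(2, 8) = 2
K (MIN): min(2, 2, 15) = 2
I (Chance): 1/4·2 + 3/4·2 = 2
Root (MIN): min(4, 9, 2) = 2

2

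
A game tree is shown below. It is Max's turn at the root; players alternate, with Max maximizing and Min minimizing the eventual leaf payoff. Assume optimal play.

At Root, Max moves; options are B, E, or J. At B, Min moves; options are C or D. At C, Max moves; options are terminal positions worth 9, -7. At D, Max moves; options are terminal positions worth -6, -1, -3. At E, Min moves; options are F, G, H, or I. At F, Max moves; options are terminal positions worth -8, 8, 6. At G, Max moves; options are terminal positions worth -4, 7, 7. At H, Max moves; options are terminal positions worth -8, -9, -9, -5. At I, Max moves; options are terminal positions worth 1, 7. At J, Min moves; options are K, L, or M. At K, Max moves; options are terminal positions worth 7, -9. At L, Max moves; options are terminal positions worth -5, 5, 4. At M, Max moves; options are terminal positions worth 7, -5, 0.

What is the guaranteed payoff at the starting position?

C (Max): max(9, -7) = 9
D (Max): max(-6, -1, -3) = -1
B (Min): min(9, -1) = -1
F (Max): max(-8, 8, 6) = 8
G (Max): max(-4, 7, 7) = 7
H (Max): max(-8, -9, -9, -5) = -5
I (Max): max(1, 7) = 7
E (Min): min(8, 7, -5, 7) = -5
K (Max): max(7, -9) = 7
L (Max): max(-5, 5, 4) = 5
M (Max): max(7, -5, 0) = 7
J (Min): min(7, 5, 7) = 5
Root (Max): max(-1, -5, 5) = 5

5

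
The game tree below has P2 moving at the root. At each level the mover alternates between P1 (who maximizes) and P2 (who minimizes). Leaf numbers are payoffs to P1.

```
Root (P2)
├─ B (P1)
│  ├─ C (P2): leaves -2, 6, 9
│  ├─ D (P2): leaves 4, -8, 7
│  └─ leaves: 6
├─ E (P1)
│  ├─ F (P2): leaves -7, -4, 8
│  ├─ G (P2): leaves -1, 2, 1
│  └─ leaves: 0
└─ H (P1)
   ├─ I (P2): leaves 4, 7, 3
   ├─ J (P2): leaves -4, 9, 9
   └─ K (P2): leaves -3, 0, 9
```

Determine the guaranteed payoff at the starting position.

0

C (P2): min(-2, 6, 9) = -2
D (P2): min(4, -8, 7) = -8
B (P1): max(-2, -8, 6) = 6
F (P2): min(-7, -4, 8) = -7
G (P2): min(-1, 2, 1) = -1
E (P1): max(-7, -1, 0) = 0
I (P2): min(4, 7, 3) = 3
J (P2): min(-4, 9, 9) = -4
K (P2): min(-3, 0, 9) = -3
H (P1): max(3, -4, -3) = 3
Root (P2): min(6, 0, 3) = 0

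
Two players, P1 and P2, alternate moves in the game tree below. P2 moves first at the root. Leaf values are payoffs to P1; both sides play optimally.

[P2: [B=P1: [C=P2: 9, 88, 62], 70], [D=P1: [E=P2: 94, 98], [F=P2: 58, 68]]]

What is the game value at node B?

C: min(9, 88, 62) = 9
B: max(9, 70) = 70

70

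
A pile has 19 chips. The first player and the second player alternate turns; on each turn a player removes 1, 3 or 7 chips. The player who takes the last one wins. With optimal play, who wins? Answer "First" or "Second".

Mark each pile size as W (mover wins) or L (mover loses):
i:   0  1  2  3  4  5  6  7  8  9 10 11 12 13 14 15 16 17 18 19
     L  W  L  W  L  W  L  W  L  W  L  W  L  W  L  W  L  W  L  W
Position 19 is W, so the first player wins.

First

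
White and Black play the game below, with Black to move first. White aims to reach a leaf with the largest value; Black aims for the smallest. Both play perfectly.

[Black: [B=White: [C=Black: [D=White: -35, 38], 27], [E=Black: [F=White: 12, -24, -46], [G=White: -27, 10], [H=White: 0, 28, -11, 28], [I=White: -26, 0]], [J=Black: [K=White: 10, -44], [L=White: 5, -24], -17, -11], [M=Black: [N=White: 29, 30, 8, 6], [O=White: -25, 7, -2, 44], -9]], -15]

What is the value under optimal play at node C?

27

D: max(-35, 38) = 38
C: min(38, 27) = 27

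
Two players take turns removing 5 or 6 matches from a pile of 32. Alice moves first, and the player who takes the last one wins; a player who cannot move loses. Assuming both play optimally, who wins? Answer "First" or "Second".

Compute winning (W) and losing (L) positions by backward induction:
i:   0  1  2  3  4  5  6  7  8  9 10 11 12 13 14 15 16 17 18 19 20 21 22 23 24 25 26 27 28 29 30 31 32
     L  L  L  L  L  W  W  W  W  W  W  L  L  L  L  L  W  W  W  W  W  W  L  L  L  L  L  W  W  W  W  W  W
Position 32 is W, so the first player wins.

First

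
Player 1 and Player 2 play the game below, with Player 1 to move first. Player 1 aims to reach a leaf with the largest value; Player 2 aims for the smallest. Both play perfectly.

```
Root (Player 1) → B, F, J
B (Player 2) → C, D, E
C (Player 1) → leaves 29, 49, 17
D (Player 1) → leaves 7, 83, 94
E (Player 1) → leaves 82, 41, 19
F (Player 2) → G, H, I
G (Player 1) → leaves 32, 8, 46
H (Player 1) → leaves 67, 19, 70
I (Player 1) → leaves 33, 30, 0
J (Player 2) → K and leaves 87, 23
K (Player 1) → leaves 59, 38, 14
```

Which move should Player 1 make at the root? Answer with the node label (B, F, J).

B

C (Player 1): max(29, 49, 17) = 49
D (Player 1): max(7, 83, 94) = 94
E (Player 1): max(82, 41, 19) = 82
B (Player 2): min(49, 94, 82) = 49
G (Player 1): max(32, 8, 46) = 46
H (Player 1): max(67, 19, 70) = 70
I (Player 1): max(33, 30, 0) = 33
F (Player 2): min(46, 70, 33) = 33
K (Player 1): max(59, 38, 14) = 59
J (Player 2): min(59, 87, 23) = 23
Root (Player 1): max(49, 33, 23) = 49
Player 1 picks the child with the highest value: B (value 49).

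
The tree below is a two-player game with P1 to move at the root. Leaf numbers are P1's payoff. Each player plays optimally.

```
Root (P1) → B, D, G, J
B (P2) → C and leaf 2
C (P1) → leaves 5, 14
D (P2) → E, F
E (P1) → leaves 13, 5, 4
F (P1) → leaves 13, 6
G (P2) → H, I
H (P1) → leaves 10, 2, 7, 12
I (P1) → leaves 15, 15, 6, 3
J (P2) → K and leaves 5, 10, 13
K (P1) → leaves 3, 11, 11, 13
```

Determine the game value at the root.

13

C (P1): max(5, 14) = 14
B (P2): min(14, 2) = 2
E (P1): max(13, 5, 4) = 13
F (P1): max(13, 6) = 13
D (P2): min(13, 13) = 13
H (P1): max(10, 2, 7, 12) = 12
I (P1): max(15, 15, 6, 3) = 15
G (P2): min(12, 15) = 12
K (P1): max(3, 11, 11, 13) = 13
J (P2): min(13, 5, 10, 13) = 5
Root (P1): max(2, 13, 12, 5) = 13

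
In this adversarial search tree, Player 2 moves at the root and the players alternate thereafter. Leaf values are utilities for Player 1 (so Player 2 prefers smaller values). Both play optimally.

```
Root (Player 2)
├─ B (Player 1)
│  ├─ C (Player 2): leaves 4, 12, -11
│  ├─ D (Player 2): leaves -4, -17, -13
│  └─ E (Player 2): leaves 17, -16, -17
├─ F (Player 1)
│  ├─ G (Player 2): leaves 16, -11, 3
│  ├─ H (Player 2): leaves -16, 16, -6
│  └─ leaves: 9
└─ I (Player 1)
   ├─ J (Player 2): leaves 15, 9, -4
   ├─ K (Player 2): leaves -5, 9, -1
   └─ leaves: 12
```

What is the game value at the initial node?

C (Player 2): min(4, 12, -11) = -11
D (Player 2): min(-4, -17, -13) = -17
E (Player 2): min(17, -16, -17) = -17
B (Player 1): max(-11, -17, -17) = -11
G (Player 2): min(16, -11, 3) = -11
H (Player 2): min(-16, 16, -6) = -16
F (Player 1): max(-11, -16, 9) = 9
J (Player 2): min(15, 9, -4) = -4
K (Player 2): min(-5, 9, -1) = -5
I (Player 1): max(-4, -5, 12) = 12
Root (Player 2): min(-11, 9, 12) = -11

-11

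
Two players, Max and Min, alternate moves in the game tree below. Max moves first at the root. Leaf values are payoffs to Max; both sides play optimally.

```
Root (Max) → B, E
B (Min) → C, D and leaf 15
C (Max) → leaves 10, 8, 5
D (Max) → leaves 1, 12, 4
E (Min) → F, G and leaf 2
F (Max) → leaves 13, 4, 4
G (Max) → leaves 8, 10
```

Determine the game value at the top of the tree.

C (Max): max(10, 8, 5) = 10
D (Max): max(1, 12, 4) = 12
B (Min): min(10, 12, 15) = 10
F (Max): max(13, 4, 4) = 13
G (Max): max(8, 10) = 10
E (Min): min(13, 10, 2) = 2
Root (Max): max(10, 2) = 10

10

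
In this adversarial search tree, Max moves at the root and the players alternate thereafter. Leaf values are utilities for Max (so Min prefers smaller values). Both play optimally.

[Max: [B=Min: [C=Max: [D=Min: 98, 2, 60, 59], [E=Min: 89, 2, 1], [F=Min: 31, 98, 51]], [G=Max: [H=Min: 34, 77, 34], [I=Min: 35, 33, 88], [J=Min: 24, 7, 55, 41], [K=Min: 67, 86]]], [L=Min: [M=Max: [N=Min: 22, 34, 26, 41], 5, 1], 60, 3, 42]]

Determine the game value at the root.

31

D (Min): min(98, 2, 60, 59) = 2
E (Min): min(89, 2, 1) = 1
F (Min): min(31, 98, 51) = 31
C (Max): max(2, 1, 31) = 31
H (Min): min(34, 77, 34) = 34
I (Min): min(35, 33, 88) = 33
J (Min): min(24, 7, 55, 41) = 7
K (Min): min(67, 86) = 67
G (Max): max(34, 33, 7, 67) = 67
B (Min): min(31, 67) = 31
N (Min): min(22, 34, 26, 41) = 22
M (Max): max(22, 5, 1) = 22
L (Min): min(22, 60, 3, 42) = 3
Root (Max): max(31, 3) = 31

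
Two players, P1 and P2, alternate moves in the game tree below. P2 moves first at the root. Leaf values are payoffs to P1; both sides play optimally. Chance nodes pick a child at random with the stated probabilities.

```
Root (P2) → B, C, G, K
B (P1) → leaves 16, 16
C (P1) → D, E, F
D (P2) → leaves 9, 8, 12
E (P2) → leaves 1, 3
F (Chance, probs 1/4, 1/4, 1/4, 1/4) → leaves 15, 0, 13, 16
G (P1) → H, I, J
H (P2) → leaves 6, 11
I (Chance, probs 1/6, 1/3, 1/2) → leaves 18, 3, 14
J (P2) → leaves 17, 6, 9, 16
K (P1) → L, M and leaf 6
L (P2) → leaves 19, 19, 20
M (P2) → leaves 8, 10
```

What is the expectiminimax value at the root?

11

B (P1): max(16, 16) = 16
D (P2): min(9, 8, 12) = 8
E (P2): min(1, 3) = 1
F (Chance): 1/4·15 + 1/4·0 + 1/4·13 + 1/4·16 = 11
C (P1): max(8, 1, 11) = 11
H (P2): min(6, 11) = 6
I (Chance): 1/6·18 + 1/3·3 + 1/2·14 = 11
J (P2): min(17, 6, 9, 16) = 6
G (P1): max(6, 11, 6) = 11
L (P2): min(19, 19, 20) = 19
M (P2): min(8, 10) = 8
K (P1): max(19, 8, 6) = 19
Root (P2): min(16, 11, 11, 19) = 11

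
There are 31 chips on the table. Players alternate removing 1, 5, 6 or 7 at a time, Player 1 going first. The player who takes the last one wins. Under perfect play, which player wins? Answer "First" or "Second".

Mark each pile size as W (mover wins) or L (mover loses):
i:   0  1  2  3  4  5  6  7  8  9 10 11 12 13 14 15 16 17 18 19 20 21 22 23 24 25 26 27 28 29 30 31
     L  W  L  W  L  W  W  W  W  W  W  W  L  W  L  W  L  W  W  W  W  W  W  W  L  W  L  W  L  W  W  W
Position 31 is W, so the first player wins.

First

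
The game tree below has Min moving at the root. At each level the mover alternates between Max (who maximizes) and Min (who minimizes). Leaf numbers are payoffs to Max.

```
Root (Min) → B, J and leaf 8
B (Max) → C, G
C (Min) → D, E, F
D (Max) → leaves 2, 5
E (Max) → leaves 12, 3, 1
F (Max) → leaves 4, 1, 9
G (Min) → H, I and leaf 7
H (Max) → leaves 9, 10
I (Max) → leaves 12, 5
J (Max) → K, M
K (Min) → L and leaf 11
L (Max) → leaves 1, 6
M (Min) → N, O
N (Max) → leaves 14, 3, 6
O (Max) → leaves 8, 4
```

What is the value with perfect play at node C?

5

D: max(2, 5) = 5
E: max(12, 3, 1) = 12
F: max(4, 1, 9) = 9
C: min(5, 12, 9) = 5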